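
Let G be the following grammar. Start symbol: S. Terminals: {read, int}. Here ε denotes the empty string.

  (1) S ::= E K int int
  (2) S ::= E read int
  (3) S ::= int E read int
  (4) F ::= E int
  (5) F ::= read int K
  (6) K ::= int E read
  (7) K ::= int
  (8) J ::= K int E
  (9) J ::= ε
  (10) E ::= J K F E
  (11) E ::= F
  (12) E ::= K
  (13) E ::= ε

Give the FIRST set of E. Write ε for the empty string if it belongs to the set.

{ε, int, read}

FIRST(K) = {int}
FIRST(J) = {ε, int}  (via K int E)
FIRST(S) = {int, read}  (via E K int int, E read int)
FIRST(F) = {int, read}  (via E int)
FIRST(E) = {ε, int, read}  (via J K F E, F, K)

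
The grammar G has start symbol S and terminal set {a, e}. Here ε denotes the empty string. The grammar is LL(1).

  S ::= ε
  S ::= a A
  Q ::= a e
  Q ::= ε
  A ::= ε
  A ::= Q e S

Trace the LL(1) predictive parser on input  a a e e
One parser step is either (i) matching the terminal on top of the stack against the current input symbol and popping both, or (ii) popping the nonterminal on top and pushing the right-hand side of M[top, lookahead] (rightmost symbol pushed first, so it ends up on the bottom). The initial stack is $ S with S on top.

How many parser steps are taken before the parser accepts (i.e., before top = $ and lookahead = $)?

8

     Stack      Input      Action
  1  $ S        a a e e $  expand S ::= a A
  2  $ A a      a a e e $  match a
  3  $ A        a e e $    expand A ::= Q e S
  4  $ S e Q    a e e $    expand Q ::= a e
  5  $ S e e a  a e e $    match a
  6  $ S e e    e e $      match e
  7  $ S e      e $        match e
  8  $ S        $          expand S ::= ε
Accept reached after 8 steps.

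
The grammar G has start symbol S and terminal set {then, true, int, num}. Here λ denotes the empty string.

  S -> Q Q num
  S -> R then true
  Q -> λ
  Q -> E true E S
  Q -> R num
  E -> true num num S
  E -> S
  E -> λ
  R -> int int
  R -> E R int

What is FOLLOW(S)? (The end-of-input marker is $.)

{$, int, num, true}

FIRST(S): from S->Q Q num we get {int, num, true}; from S->R then true we get {int, num, true}. So FIRST(S) = {int, num, true}.
FIRST(E): from E->true num num S we get {true}; from E->S we get {int, num, true}; from E->λ we get {λ}. So FIRST(E) = {λ, int, num, true}.
FIRST(R): from R->int int we get {int}; from R->E R int we get {int, num, true}. So FIRST(R) = {int, num, true}.
FIRST(Q): from Q->λ we get {λ}; from Q->E true E S we get {int, num, true}; from Q->R num we get {int, num, true}. So FIRST(Q) = {λ, int, num, true}.
FOLLOW(S) includes $ since S is the start symbol.
FOLLOW(Q): in S->Q Q num (occurrence 1), Q is followed by Q num with FIRST {int, num, true}; in S->Q Q num (occurrence 2), Q is followed by num with FIRST {num}. Thus FOLLOW(Q) = {int, num, true}.
FOLLOW(E): in Q->E true E S (occurrence 1), E is followed by true E S with FIRST {true}; in Q->E true E S (occurrence 2), E is followed by S with FIRST {int, num, true}; in R->E R int, E is followed by R int with FIRST {int, num, true}. Thus FOLLOW(E) = {int, num, true}.
FOLLOW(S): in Q->E true E S, the suffix after S is empty, so FOLLOW(S) ⊇ FOLLOW(Q) = {int, num, true}; in E->true num num S, the suffix after S is empty, so FOLLOW(S) ⊇ FOLLOW(E) = {int, num, true}; in E->S, the suffix after S is empty, so FOLLOW(S) ⊇ FOLLOW(E) = {int, num, true}. Thus FOLLOW(S) = {$, int, num, true}.
FOLLOW(R): in S->R then true, R is followed by then true with FIRST {then}; in Q->R num, R is followed by num with FIRST {num}; in R->E R int, R is followed by int with FIRST {int}. Thus FOLLOW(R) = {int, num, then}.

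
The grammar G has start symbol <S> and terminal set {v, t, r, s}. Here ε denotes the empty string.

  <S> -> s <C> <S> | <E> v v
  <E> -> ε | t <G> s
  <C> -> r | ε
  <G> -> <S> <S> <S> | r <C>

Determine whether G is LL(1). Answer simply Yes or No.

FIRST(<S>) = {s, t, v}
FIRST(<E>) = {ε, t}
FIRST(<C>) = {ε, r}
FIRST(<G>) = {r, s, t, v}
FOLLOW(<S>) = {$, s, t, v}
FOLLOW(<E>) = {v}
FOLLOW(<C>) = {s, t, v}
FOLLOW(<G>) = {s}
Each cell of M receives at most one production.

Yes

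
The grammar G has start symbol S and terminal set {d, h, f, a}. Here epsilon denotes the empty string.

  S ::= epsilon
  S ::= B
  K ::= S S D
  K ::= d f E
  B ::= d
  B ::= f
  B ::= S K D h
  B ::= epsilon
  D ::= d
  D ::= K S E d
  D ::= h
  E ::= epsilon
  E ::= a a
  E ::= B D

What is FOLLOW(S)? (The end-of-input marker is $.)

{$, a, d, f, h}

FIRST(S) = {epsilon, d, f, h}  (via B)
FIRST(K) = {d, f, h}  (via S S D)
FIRST(B) = {epsilon, d, f, h}  (via S K D h)
FIRST(D) = {d, f, h}  (via K S E d)
FIRST(E) = {epsilon, a, d, f, h}  (via B D)
FOLLOW(S) includes $ since S is the start symbol.
FOLLOW(S): in K::=S S D (occurrence 1), S is followed by S D with FIRST {d, f, h}; in K::=S S D (occurrence 2), S is followed by D with FIRST {d, f, h}; in B::=S K D h, S is followed by K D h with FIRST {d, f, h}; in D::=K S E d, S is followed by E d with FIRST {a, d, f, h}. Thus FOLLOW(S) = {$, a, d, f, h}.
FOLLOW(K): in B::=S K D h, K is followed by D h with FIRST {d, f, h}; in D::=K S E d, K is followed by S E d with FIRST {a, d, f, h}. Thus FOLLOW(K) = {a, d, f, h}.
FOLLOW(B): in S::=B, the suffix after B is empty, so FOLLOW(B) ⊇ FOLLOW(S) = {$, a, d, f, h}; in E::=B D, B is followed by D with FIRST {d, f, h}. Thus FOLLOW(B) = {$, a, d, f, h}.
FOLLOW(E): in K::=d f E, the suffix after E is empty, so FOLLOW(E) ⊇ FOLLOW(K) = {a, d, f, h}; in D::=K S E d, E is followed by d with FIRST {d}. Thus FOLLOW(E) = {a, d, f, h}.
FOLLOW(D): in K::=S S D, the suffix after D is empty, so FOLLOW(D) ⊇ FOLLOW(K) = {a, d, f, h}; in B::=S K D h, D is followed by h with FIRST {h}; in E::=B D, the suffix after D is empty, so FOLLOW(D) ⊇ FOLLOW(E) = {a, d, f, h}. Thus FOLLOW(D) = {a, d, f, h}.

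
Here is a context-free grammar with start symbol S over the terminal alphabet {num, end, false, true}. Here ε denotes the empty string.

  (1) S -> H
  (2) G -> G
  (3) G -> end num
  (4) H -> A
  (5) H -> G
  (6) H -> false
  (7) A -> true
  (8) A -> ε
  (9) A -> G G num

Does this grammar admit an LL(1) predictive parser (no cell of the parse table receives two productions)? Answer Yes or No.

FIRST(S) = {ε, end, false, true}
FIRST(G) = {end}
FIRST(H) = {ε, end, false, true}
FIRST(A) = {ε, end, true}
FOLLOW(S) = {$}
FOLLOW(G) = {$, end, num}
FOLLOW(H) = {$}
FOLLOW(A) = {$}
Cell M[G, end] receives both G -> G and G -> end num — the grammar is not LL(1).

No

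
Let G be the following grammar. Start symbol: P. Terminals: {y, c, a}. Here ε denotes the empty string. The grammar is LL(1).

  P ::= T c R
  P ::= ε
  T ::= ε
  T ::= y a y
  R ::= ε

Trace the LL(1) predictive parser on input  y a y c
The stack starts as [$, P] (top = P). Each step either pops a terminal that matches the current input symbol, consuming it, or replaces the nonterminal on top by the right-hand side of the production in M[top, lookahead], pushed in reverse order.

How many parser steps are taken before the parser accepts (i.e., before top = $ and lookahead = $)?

7

step 1: stack=$ P  input=y a y c $  — expand P ::= T c R
step 2: stack=$ R c T  input=y a y c $  — expand T ::= y a y
step 3: stack=$ R c y a y  input=y a y c $  — match y
step 4: stack=$ R c y a  input=a y c $  — match a
step 5: stack=$ R c y  input=y c $  — match y
step 6: stack=$ R c  input=c $  — match c
step 7: stack=$ R  input=$  — expand R ::= ε
Accept reached after 7 steps.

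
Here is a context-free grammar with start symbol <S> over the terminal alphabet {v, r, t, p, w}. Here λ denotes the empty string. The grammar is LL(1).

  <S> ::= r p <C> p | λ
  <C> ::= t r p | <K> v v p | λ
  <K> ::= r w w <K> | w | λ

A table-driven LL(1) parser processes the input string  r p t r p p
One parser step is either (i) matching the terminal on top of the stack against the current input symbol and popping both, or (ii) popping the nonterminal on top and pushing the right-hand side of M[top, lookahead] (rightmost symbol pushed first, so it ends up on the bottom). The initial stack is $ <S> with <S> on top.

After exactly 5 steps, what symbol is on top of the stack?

r

     Stack        Input          Action
  1  $ <S>        r p t r p p $  expand <S> ::= r p <C> p
  2  $ p <C> p r  r p t r p p $  match r
  3  $ p <C> p    p t r p p $    match p
  4  $ p <C>      t r p p $      expand <C> ::= t r p
  5  $ p p r t    t r p p $      match t
Stack after step 5: $ p p r (top = r).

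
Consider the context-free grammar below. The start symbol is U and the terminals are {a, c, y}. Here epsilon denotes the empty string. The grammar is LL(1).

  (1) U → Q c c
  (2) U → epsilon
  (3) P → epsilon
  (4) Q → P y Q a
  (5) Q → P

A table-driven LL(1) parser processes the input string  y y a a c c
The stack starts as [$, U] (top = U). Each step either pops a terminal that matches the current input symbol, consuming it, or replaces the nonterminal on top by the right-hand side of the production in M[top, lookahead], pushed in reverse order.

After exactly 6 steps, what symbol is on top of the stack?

     Stack            Input          Action
  1  $ U              y y a a c c $  expand U → Q c c
  2  $ c c Q          y y a a c c $  expand Q → P y Q a
  3  $ c c a Q y P    y y a a c c $  expand P → epsilon
  4  $ c c a Q y      y y a a c c $  match y
  5  $ c c a Q        y a a c c $    expand Q → P y Q a
  6  $ c c a a Q y P  y a a c c $    expand P → epsilon
Stack after step 6: $ c c a a Q y (top = y).

y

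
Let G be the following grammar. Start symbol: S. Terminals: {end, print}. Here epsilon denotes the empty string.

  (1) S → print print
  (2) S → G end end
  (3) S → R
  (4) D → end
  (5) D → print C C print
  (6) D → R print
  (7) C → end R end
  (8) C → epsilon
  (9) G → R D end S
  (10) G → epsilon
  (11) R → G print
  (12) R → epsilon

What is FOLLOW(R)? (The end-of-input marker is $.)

FIRST(C) = {epsilon, end}
FIRST(S) = {epsilon, end, print}  (via G end end, R)
FIRST(D) = {end, print}  (via R print)
FIRST(G) = {epsilon, end, print}  (via R D end S)
FIRST(R) = {epsilon, end, print}  (via G print)
FOLLOW(S) includes $ since S is the start symbol.
FOLLOW(D): in G→R D end S, D is followed by end S with FIRST {end}. Thus FOLLOW(D) = {end}.
FOLLOW(C): in D→print C C print (occurrence 1), C is followed by C print with FIRST {end, print}; in D→print C C print (occurrence 2), C is followed by print with FIRST {print}. Thus FOLLOW(C) = {end, print}.
FOLLOW(G): in S→G end end, G is followed by end end with FIRST {end}; in R→G print, G is followed by print with FIRST {print}. Thus FOLLOW(G) = {end, print}.
FOLLOW(S): in G→R D end S, the suffix after S is empty, so FOLLOW(S) ⊇ FOLLOW(G) = {end, print}. Thus FOLLOW(S) = {$, end, print}.
FOLLOW(R): in S→R, the suffix after R is empty, so FOLLOW(R) ⊇ FOLLOW(S) = {$, end, print}; in D→R print, R is followed by print with FIRST {print}; in C→end R end, R is followed by end with FIRST {end}; in G→R D end S, R is followed by D end S with FIRST {end, print}. Thus FOLLOW(R) = {$, end, print}.

{$, end, print}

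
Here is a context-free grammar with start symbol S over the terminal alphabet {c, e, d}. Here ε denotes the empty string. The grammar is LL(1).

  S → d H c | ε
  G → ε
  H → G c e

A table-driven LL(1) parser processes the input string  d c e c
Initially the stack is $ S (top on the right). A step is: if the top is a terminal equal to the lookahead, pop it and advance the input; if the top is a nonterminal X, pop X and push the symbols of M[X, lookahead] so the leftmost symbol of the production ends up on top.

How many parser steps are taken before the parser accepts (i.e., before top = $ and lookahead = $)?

step 1: stack=$ S  input=d c e c $  — expand S → d H c
step 2: stack=$ c H d  input=d c e c $  — match d
step 3: stack=$ c H  input=c e c $  — expand H → G c e
step 4: stack=$ c e c G  input=c e c $  — expand G → ε
step 5: stack=$ c e c  input=c e c $  — match c
step 6: stack=$ c e  input=e c $  — match e
step 7: stack=$ c  input=c $  — match c
Accept reached after 7 steps.

7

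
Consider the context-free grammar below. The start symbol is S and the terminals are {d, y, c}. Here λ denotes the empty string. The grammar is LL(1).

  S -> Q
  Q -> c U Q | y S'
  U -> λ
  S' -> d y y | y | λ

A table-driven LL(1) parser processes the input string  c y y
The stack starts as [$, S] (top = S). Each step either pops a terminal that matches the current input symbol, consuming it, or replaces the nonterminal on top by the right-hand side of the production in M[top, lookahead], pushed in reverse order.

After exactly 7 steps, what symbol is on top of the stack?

     Stack    Input    Action
  1  $ S      c y y $  expand S -> Q
  2  $ Q      c y y $  expand Q -> c U Q
  3  $ Q U c  c y y $  match c
  4  $ Q U    y y $    expand U -> λ
  5  $ Q      y y $    expand Q -> y S'
  6  $ S' y   y y $    match y
  7  $ S'     y $      expand S' -> y
Stack after step 7: $ y (top = y).

y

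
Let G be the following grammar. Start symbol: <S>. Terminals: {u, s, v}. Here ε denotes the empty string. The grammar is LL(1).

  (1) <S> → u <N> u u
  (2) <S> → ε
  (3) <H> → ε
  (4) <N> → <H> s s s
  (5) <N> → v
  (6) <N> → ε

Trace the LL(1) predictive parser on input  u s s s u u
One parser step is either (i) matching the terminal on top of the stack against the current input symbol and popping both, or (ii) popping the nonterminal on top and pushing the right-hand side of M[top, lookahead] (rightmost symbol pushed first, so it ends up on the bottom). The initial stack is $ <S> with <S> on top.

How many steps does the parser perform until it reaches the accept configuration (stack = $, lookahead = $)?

     Stack            Input          Action
  1  $ <S>            u s s s u u $  expand <S> → u <N> u u
  2  $ u u <N> u      u s s s u u $  match u
  3  $ u u <N>        s s s u u $    expand <N> → <H> s s s
  4  $ u u s s s <H>  s s s u u $    expand <H> → ε
  5  $ u u s s s      s s s u u $    match s
  6  $ u u s s        s s u u $      match s
  7  $ u u s          s u u $        match s
  8  $ u u            u u $          match u
  9  $ u              u $            match u
Accept reached after 9 steps.

9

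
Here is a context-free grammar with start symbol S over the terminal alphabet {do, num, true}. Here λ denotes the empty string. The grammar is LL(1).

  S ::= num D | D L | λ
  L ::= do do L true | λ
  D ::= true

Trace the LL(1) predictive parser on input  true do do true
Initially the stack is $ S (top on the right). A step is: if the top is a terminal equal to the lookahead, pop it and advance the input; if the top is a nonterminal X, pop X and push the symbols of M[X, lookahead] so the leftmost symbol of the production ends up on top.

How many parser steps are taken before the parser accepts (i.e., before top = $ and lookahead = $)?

8

     Stack           Input              Action
  1  $ S             true do do true $  expand S ::= D L
  2  $ L D           true do do true $  expand D ::= true
  3  $ L true        true do do true $  match true
  4  $ L             do do true $       expand L ::= do do L true
  5  $ true L do do  do do true $       match do
  6  $ true L do     do true $          match do
  7  $ true L        true $             expand L ::= λ
  8  $ true          true $             match true
Accept reached after 8 steps.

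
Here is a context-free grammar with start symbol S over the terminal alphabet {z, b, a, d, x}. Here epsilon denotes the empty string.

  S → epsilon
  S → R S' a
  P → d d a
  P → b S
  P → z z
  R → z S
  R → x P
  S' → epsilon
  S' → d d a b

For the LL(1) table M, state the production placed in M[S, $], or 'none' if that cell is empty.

FIRST(P): from P→d d a we get {d}; from P→b S we get {b}; from P→z z we get {z}. So FIRST(P) = {b, d, z}.
FIRST(R): from R→z S we get {z}; from R→x P we get {x}. So FIRST(R) = {x, z}.
FIRST(S'): from S'→epsilon we get {epsilon}; from S'→d d a b we get {d}. So FIRST(S') = {epsilon, d}.
FIRST(S): from S→epsilon we get {epsilon}; from S→R S' a we get {x, z}. So FIRST(S) = {epsilon, x, z}.
FOLLOW(S) includes $ since S is the start symbol.
FOLLOW(R): in S→R S' a, R is followed by S' a with FIRST {a, d}. Thus FOLLOW(R) = {a, d}.
FOLLOW(P): in R→x P, the suffix after P is empty, so FOLLOW(P) ⊇ FOLLOW(R) = {a, d}. Thus FOLLOW(P) = {a, d}.
FOLLOW(S): in P→b S, the suffix after S is empty, so FOLLOW(S) ⊇ FOLLOW(P) = {a, d}; in R→z S, the suffix after S is empty, so FOLLOW(S) ⊇ FOLLOW(R) = {a, d}. Thus FOLLOW(S) = {$, a, d}.
For S → epsilon: FIRST(epsilon) = {epsilon}, so it goes in M[S, t] for t ∈ {}; since epsilon ∈ FIRST, also for every t ∈ FOLLOW(S) = {$, a, d}.
For S → R S' a: FIRST(R S' a) = {x, z}, so it goes in M[S, t] for t ∈ {x, z}.

S → epsilon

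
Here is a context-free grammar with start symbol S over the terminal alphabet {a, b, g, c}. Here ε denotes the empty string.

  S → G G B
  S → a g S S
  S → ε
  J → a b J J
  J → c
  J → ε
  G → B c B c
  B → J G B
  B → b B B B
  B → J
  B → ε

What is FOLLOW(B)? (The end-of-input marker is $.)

{$, a, b, c}

FIRST(J) = {ε, a, c}
FIRST(S) = {ε, a, b, c}  (via G G B)
FIRST(G) = {a, b, c}  (via B c B c)
FIRST(B) = {ε, a, b, c}  (via J G B, J)
FOLLOW(S) includes $ since S is the start symbol.
FOLLOW(S): in S→a g S S (occurrence 1), S is followed by S with FIRST {ε, a, b, c}; in S→a g S S (occurrence 1), the suffix after S is nullable (adds nothing new); in S→a g S S (occurrence 2), the suffix after S is empty (adds nothing new). Thus FOLLOW(S) = {$, a, b, c}.
FOLLOW(B): in S→G G B, the suffix after B is empty, so FOLLOW(B) ⊇ FOLLOW(S) = {$, a, b, c}; in G→B c B c (occurrence 1), B is followed by c B c with FIRST {c}; in G→B c B c (occurrence 2), B is followed by c with FIRST {c}; in B→J G B, the suffix after B is empty (adds nothing new); in B→b B B B (occurrence 1), B is followed by B B with FIRST {ε, a, b, c}; in B→b B B B (occurrence 1), the suffix after B is nullable (adds nothing new); in B→b B B B (occurrence 2), B is followed by B with FIRST {ε, a, b, c}; in B→b B B B (occurrence 2), the suffix after B is nullable (adds nothing new); in B→b B B B (occurrence 3), the suffix after B is empty (adds nothing new). Thus FOLLOW(B) = {$, a, b, c}.
FOLLOW(J): in J→a b J J (occurrence 1), J is followed by J with FIRST {ε, a, c}; in J→a b J J (occurrence 1), the suffix after J is nullable (adds nothing new); in J→a b J J (occurrence 2), the suffix after J is empty (adds nothing new); in B→J G B, J is followed by G B with FIRST {a, b, c}; in B→J, the suffix after J is empty, so FOLLOW(J) ⊇ FOLLOW(B) = {$, a, b, c}. Thus FOLLOW(J) = {$, a, b, c}.
FOLLOW(G): in S→G G B (occurrence 1), G is followed by G B with FIRST {a, b, c}; in S→G G B (occurrence 2), G is followed by B with FIRST {ε, a, b, c}; in S→G G B (occurrence 2), the suffix after G is nullable, so FOLLOW(G) ⊇ FOLLOW(S) = {$, a, b, c}; in B→J G B, G is followed by B with FIRST {ε, a, b, c}; in B→J G B, the suffix after G is nullable, so FOLLOW(G) ⊇ FOLLOW(B) = {$, a, b, c}. Thus FOLLOW(G) = {$, a, b, c}.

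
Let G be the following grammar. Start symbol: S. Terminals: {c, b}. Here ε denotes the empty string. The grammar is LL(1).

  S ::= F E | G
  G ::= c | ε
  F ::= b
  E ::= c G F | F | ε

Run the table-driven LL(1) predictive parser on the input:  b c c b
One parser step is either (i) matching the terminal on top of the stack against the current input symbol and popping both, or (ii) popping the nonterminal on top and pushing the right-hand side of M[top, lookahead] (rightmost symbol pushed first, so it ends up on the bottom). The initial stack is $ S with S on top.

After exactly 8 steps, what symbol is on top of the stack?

b

step 1: stack=$ S  input=b c c b $  — expand S ::= F E
step 2: stack=$ E F  input=b c c b $  — expand F ::= b
step 3: stack=$ E b  input=b c c b $  — match b
step 4: stack=$ E  input=c c b $  — expand E ::= c G F
step 5: stack=$ F G c  input=c c b $  — match c
step 6: stack=$ F G  input=c b $  — expand G ::= c
step 7: stack=$ F c  input=c b $  — match c
step 8: stack=$ F  input=b $  — expand F ::= b
Stack after step 8: $ b (top = b).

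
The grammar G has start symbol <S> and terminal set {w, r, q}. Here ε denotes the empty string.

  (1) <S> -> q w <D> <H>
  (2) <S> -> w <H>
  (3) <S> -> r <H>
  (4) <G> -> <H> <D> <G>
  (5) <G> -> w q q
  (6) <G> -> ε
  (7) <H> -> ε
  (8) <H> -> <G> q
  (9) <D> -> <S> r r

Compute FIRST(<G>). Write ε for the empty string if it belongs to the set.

{ε, q, r, w}

FIRST(<S>) = {q, r, w}
FIRST(<D>) = {q, r, w}  (via <S> r r)
FIRST(<G>) = {ε, q, r, w}  (via <H> <D> <G>)
FIRST(<H>) = {ε, q, r, w}  (via <G> q)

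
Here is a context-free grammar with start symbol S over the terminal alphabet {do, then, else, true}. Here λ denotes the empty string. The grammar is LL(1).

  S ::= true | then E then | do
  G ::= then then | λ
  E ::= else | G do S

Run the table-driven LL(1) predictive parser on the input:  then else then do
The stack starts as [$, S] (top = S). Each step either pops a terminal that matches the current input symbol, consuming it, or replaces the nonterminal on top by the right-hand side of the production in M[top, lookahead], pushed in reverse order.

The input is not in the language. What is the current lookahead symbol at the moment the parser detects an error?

     Stack          Input                Action
  1  $ S            then else then do $  expand S ::= then E then
  2  $ then E then  then else then do $  match then
  3  $ then E       else then do $       expand E ::= else
  4  $ then else    else then do $       match else
  5  $ then         then do $            match then
  6  $              do $                 error: stack empty but input remains

do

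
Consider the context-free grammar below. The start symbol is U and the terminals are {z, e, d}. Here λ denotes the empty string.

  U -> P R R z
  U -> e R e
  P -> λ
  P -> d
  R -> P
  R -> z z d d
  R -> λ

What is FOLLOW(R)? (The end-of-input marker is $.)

{d, e, z}

FIRST(P): from P->λ we get {λ}; from P->d we get {d}. So FIRST(P) = {λ, d}.
FIRST(R): from R->P we get {λ, d}; from R->z z d d we get {z}; from R->λ we get {λ}. So FIRST(R) = {λ, d, z}.
FIRST(U): from U->P R R z we get {d, z}; from U->e R e we get {e}. So FIRST(U) = {d, e, z}.
FOLLOW(U) includes $ since U is the start symbol.
FOLLOW(U): U appears on no right-hand side. Thus FOLLOW(U) = {$}.
FOLLOW(R): in U->P R R z (occurrence 1), R is followed by R z with FIRST {d, z}; in U->P R R z (occurrence 2), R is followed by z with FIRST {z}; in U->e R e, R is followed by e with FIRST {e}. Thus FOLLOW(R) = {d, e, z}.
FOLLOW(P): in U->P R R z, P is followed by R R z with FIRST {d, z}; in R->P, the suffix after P is empty, so FOLLOW(P) ⊇ FOLLOW(R) = {d, e, z}. Thus FOLLOW(P) = {d, e, z}.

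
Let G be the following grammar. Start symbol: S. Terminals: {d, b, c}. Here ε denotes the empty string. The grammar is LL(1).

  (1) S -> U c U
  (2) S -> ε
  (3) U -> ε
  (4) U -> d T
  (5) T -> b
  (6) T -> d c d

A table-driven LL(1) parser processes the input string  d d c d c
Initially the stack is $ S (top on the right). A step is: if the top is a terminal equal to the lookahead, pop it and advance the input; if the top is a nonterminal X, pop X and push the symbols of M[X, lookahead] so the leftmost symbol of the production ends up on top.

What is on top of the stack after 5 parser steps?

     Stack        Input        Action
  1  $ S          d d c d c $  expand S -> U c U
  2  $ U c U      d d c d c $  expand U -> d T
  3  $ U c T d    d d c d c $  match d
  4  $ U c T      d c d c $    expand T -> d c d
  5  $ U c d c d  d c d c $    match d
Stack after step 5: $ U c d c (top = c).

c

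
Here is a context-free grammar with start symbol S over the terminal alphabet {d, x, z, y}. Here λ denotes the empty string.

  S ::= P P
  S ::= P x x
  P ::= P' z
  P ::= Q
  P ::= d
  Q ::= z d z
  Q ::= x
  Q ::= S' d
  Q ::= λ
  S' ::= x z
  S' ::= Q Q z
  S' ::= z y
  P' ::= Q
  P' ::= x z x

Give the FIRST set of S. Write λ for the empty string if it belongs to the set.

{λ, d, x, z}

FIRST(S): from S::=P P we get {λ, d, x, z}; from S::=P x x we get {d, x, z}. So FIRST(S) = {λ, d, x, z}.
FIRST(P): from P::=P' z we get {x, z}; from P::=Q we get {λ, x, z}; from P::=d we get {d}. So FIRST(P) = {λ, d, x, z}.
FIRST(Q): from Q::=z d z we get {z}; from Q::=x we get {x}; from Q::=S' d we get {x, z}; from Q::=λ we get {λ}. So FIRST(Q) = {λ, x, z}.
FIRST(S'): from S'::=x z we get {x}; from S'::=Q Q z we get {x, z}; from S'::=z y we get {z}. So FIRST(S') = {x, z}.
FIRST(P'): from P'::=Q we get {λ, x, z}; from P'::=x z x we get {x}. So FIRST(P') = {λ, x, z}.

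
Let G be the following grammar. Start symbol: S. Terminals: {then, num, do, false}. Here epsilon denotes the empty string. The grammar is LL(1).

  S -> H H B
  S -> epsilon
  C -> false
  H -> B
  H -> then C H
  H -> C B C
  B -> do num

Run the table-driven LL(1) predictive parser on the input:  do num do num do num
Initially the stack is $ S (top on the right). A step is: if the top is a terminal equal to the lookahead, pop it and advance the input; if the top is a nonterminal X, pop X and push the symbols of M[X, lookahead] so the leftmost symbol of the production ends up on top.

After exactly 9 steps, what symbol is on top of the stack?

step 1: stack=$ S  input=do num do num do num $  — expand S -> H H B
step 2: stack=$ B H H  input=do num do num do num $  — expand H -> B
step 3: stack=$ B H B  input=do num do num do num $  — expand B -> do num
step 4: stack=$ B H num do  input=do num do num do num $  — match do
step 5: stack=$ B H num  input=num do num do num $  — match num
step 6: stack=$ B H  input=do num do num $  — expand H -> B
step 7: stack=$ B B  input=do num do num $  — expand B -> do num
step 8: stack=$ B num do  input=do num do num $  — match do
step 9: stack=$ B num  input=num do num $  — match num
Stack after step 9: $ B (top = B).

B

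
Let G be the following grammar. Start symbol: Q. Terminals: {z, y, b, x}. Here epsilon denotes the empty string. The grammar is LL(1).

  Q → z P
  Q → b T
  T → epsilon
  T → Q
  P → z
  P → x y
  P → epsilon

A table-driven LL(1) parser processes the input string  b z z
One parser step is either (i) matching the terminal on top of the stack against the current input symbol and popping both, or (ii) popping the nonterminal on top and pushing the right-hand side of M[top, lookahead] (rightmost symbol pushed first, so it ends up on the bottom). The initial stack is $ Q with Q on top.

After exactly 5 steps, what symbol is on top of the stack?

step 1: stack=$ Q  input=b z z $  — expand Q → b T
step 2: stack=$ T b  input=b z z $  — match b
step 3: stack=$ T  input=z z $  — expand T → Q
step 4: stack=$ Q  input=z z $  — expand Q → z P
step 5: stack=$ P z  input=z z $  — match z
Stack after step 5: $ P (top = P).

P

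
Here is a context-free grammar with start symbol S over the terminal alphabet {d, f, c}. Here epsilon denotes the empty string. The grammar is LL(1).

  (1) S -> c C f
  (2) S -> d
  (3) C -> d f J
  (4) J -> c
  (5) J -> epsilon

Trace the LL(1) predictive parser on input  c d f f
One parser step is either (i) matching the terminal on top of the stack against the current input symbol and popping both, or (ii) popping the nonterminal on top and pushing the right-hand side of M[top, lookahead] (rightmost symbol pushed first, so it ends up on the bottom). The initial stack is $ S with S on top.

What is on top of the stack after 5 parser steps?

J

step 1: stack=$ S  input=c d f f $  — expand S -> c C f
step 2: stack=$ f C c  input=c d f f $  — match c
step 3: stack=$ f C  input=d f f $  — expand C -> d f J
step 4: stack=$ f J f d  input=d f f $  — match d
step 5: stack=$ f J f  input=f f $  — match f
Stack after step 5: $ f J (top = J).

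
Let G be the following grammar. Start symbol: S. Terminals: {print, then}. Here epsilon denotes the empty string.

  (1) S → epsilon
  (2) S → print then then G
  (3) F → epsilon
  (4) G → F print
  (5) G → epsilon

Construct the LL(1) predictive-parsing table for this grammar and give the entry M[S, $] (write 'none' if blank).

S → epsilon

FIRST(S): from S→epsilon we get {epsilon}; from S→print then then G we get {print}. So FIRST(S) = {epsilon, print}.
FIRST(F): from F→epsilon we get {epsilon}. So FIRST(F) = {epsilon}.
FIRST(G): from G→F print we get {print}; from G→epsilon we get {epsilon}. So FIRST(G) = {epsilon, print}.
FOLLOW(S) includes $ since S is the start symbol.
FOLLOW(S): S appears on no right-hand side. Thus FOLLOW(S) = {$}.
For S → epsilon: FIRST(epsilon) = {epsilon}, so it goes in M[S, t] for t ∈ {}; since epsilon ∈ FIRST, also for every t ∈ FOLLOW(S) = {$}.
For S → print then then G: FIRST(print then then G) = {print}, so it goes in M[S, t] for t ∈ {print}.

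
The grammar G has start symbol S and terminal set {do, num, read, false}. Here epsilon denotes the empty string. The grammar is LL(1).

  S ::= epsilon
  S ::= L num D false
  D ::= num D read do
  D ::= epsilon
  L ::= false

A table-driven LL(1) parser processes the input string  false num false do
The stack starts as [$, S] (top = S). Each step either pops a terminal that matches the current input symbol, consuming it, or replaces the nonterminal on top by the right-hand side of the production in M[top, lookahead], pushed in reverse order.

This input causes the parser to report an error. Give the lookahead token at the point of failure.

do

     Stack                Input                 Action
  1  $ S                  false num false do $  expand S ::= L num D false
  2  $ false D num L      false num false do $  expand L ::= false
  3  $ false D num false  false num false do $  match false
  4  $ false D num        num false do $        match num
  5  $ false D            false do $            expand D ::= epsilon
  6  $ false              false do $            match false
  7  $                    do $                  error: stack empty but input remains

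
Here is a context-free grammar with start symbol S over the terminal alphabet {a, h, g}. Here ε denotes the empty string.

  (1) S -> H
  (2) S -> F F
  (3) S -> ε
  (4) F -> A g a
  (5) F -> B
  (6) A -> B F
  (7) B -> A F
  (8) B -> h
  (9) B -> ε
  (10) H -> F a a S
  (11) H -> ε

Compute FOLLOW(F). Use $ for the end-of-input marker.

FIRST(S) = {ε, a, g, h}  (via H, F F)
FIRST(F) = {ε, g, h}  (via A g a, B)
FIRST(H) = {ε, a, g, h}  (via F a a S)
FIRST(A) = {ε, g, h}  (via B F)
FIRST(B) = {ε, g, h}  (via A F)
FOLLOW(S) includes $ since S is the start symbol.
FOLLOW(S): in H->F a a S, the suffix after S is empty, so FOLLOW(S) ⊇ FOLLOW(H) = {$}. Thus FOLLOW(S) = {$}.
FOLLOW(H): in S->H, the suffix after H is empty, so FOLLOW(H) ⊇ FOLLOW(S) = {$}. Thus FOLLOW(H) = {$}.
FOLLOW(F): in S->F F (occurrence 1), F is followed by F with FIRST {ε, g, h}; in S->F F (occurrence 1), the suffix after F is nullable, so FOLLOW(F) ⊇ FOLLOW(S) = {$}; in S->F F (occurrence 2), the suffix after F is empty, so FOLLOW(F) ⊇ FOLLOW(S) = {$}; in A->B F, the suffix after F is empty, so FOLLOW(F) ⊇ FOLLOW(A) = {$, a, g, h}; in B->A F, the suffix after F is empty, so FOLLOW(F) ⊇ FOLLOW(B) = {$, a, g, h}; in H->F a a S, F is followed by a a S with FIRST {a}. Thus FOLLOW(F) = {$, a, g, h}.
FOLLOW(A): in F->A g a, A is followed by g a with FIRST {g}; in B->A F, A is followed by F with FIRST {ε, g, h}; in B->A F, the suffix after A is nullable, so FOLLOW(A) ⊇ FOLLOW(B) = {$, a, g, h}. Thus FOLLOW(A) = {$, a, g, h}.
FOLLOW(B): in F->B, the suffix after B is empty, so FOLLOW(B) ⊇ FOLLOW(F) = {$, a, g, h}; in A->B F, B is followed by F with FIRST {ε, g, h}; in A->B F, the suffix after B is nullable, so FOLLOW(B) ⊇ FOLLOW(A) = {$, a, g, h}. Thus FOLLOW(B) = {$, a, g, h}.

{$, a, g, h}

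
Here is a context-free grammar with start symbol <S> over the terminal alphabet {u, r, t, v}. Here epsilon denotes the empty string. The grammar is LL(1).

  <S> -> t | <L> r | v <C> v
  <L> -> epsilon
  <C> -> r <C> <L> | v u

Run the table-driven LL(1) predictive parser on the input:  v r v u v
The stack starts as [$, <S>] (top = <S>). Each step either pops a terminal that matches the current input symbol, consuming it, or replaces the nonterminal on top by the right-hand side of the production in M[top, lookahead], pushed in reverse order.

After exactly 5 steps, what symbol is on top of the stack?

     Stack          Input        Action
  1  $ <S>          v r v u v $  expand <S> -> v <C> v
  2  $ v <C> v      v r v u v $  match v
  3  $ v <C>        r v u v $    expand <C> -> r <C> <L>
  4  $ v <L> <C> r  r v u v $    match r
  5  $ v <L> <C>    v u v $      expand <C> -> v u
Stack after step 5: $ v <L> u v (top = v).

v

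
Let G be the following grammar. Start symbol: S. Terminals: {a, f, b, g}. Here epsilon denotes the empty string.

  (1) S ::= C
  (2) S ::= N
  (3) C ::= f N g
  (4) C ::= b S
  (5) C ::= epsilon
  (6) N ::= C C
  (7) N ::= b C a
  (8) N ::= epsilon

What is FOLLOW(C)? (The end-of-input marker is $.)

FIRST(C): from C::=f N g we get {f}; from C::=b S we get {b}; from C::=epsilon we get {epsilon}. So FIRST(C) = {epsilon, b, f}.
FIRST(N): from N::=C C we get {epsilon, b, f}; from N::=b C a we get {b}; from N::=epsilon we get {epsilon}. So FIRST(N) = {epsilon, b, f}.
FIRST(S): from S::=C we get {epsilon, b, f}; from S::=N we get {epsilon, b, f}. So FIRST(S) = {epsilon, b, f}.
FOLLOW(S) includes $ since S is the start symbol.
FOLLOW(S): in C::=b S, the suffix after S is empty, so FOLLOW(S) ⊇ FOLLOW(C) = {$, a, b, f, g}. Thus FOLLOW(S) = {$, a, b, f, g}.
FOLLOW(N): in S::=N, the suffix after N is empty, so FOLLOW(N) ⊇ FOLLOW(S) = {$, a, b, f, g}; in C::=f N g, N is followed by g with FIRST {g}. Thus FOLLOW(N) = {$, a, b, f, g}.
FOLLOW(C): in S::=C, the suffix after C is empty, so FOLLOW(C) ⊇ FOLLOW(S) = {$, a, b, f, g}; in N::=C C (occurrence 1), C is followed by C with FIRST {epsilon, b, f}; in N::=C C (occurrence 1), the suffix after C is nullable, so FOLLOW(C) ⊇ FOLLOW(N) = {$, a, b, f, g}; in N::=C C (occurrence 2), the suffix after C is empty, so FOLLOW(C) ⊇ FOLLOW(N) = {$, a, b, f, g}; in N::=b C a, C is followed by a with FIRST {a}. Thus FOLLOW(C) = {$, a, b, f, g}.

{$, a, b, f, g}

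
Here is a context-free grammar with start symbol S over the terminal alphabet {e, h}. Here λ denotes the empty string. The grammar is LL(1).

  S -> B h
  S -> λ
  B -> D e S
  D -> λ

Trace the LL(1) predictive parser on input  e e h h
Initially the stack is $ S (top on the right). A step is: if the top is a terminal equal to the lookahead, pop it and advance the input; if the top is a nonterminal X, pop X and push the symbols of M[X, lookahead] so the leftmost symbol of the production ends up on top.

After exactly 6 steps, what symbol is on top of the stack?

     Stack      Input      Action
  1  $ S        e e h h $  expand S -> B h
  2  $ h B      e e h h $  expand B -> D e S
  3  $ h S e D  e e h h $  expand D -> λ
  4  $ h S e    e e h h $  match e
  5  $ h S      e h h $    expand S -> B h
  6  $ h h B    e h h $    expand B -> D e S
Stack after step 6: $ h h S e D (top = D).

D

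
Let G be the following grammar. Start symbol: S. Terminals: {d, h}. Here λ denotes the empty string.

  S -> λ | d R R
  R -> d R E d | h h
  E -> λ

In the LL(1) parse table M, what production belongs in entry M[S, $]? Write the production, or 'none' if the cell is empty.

FIRST(S) = {λ, d}
FIRST(R) = {d, h}
FIRST(E) = {λ}
FOLLOW(S) includes $ since S is the start symbol.
FOLLOW(S): S appears on no right-hand side. Thus FOLLOW(S) = {$}.
For S -> λ: FIRST(λ) = {λ}, so it goes in M[S, t] for t ∈ {}; since λ ∈ FIRST, also for every t ∈ FOLLOW(S) = {$}.
For S -> d R R: FIRST(d R R) = {d}, so it goes in M[S, t] for t ∈ {d}.

S -> λ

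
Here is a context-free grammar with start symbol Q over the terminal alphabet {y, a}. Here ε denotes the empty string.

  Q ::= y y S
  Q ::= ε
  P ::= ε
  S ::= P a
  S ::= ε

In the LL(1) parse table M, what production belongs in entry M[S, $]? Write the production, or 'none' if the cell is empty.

FIRST(Q): from Q::=y y S we get {y}; from Q::=ε we get {ε}. So FIRST(Q) = {ε, y}.
FIRST(P): from P::=ε we get {ε}. So FIRST(P) = {ε}.
FIRST(S): from S::=P a we get {a}; from S::=ε we get {ε}. So FIRST(S) = {ε, a}.
FOLLOW(Q) includes $ since Q is the start symbol.
FOLLOW(Q): Q appears on no right-hand side. Thus FOLLOW(Q) = {$}.
FOLLOW(S): in Q::=y y S, the suffix after S is empty, so FOLLOW(S) ⊇ FOLLOW(Q) = {$}. Thus FOLLOW(S) = {$}.
For S ::= P a: FIRST(P a) = {a}, so it goes in M[S, t] for t ∈ {a}.
For S ::= ε: FIRST(ε) = {ε}, so it goes in M[S, t] for t ∈ {}; since ε ∈ FIRST, also for every t ∈ FOLLOW(S) = {$}.

S ::= ε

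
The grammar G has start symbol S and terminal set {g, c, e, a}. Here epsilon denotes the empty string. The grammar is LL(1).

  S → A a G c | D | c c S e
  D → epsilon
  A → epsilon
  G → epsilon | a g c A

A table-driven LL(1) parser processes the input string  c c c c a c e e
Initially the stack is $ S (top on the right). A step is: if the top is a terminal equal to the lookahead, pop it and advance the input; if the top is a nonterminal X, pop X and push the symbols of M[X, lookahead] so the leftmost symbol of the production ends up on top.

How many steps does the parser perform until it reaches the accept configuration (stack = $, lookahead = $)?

13

step 1: stack=$ S  input=c c c c a c e e $  — expand S → c c S e
step 2: stack=$ e S c c  input=c c c c a c e e $  — match c
step 3: stack=$ e S c  input=c c c a c e e $  — match c
step 4: stack=$ e S  input=c c a c e e $  — expand S → c c S e
step 5: stack=$ e e S c c  input=c c a c e e $  — match c
step 6: stack=$ e e S c  input=c a c e e $  — match c
step 7: stack=$ e e S  input=a c e e $  — expand S → A a G c
step 8: stack=$ e e c G a A  input=a c e e $  — expand A → epsilon
step 9: stack=$ e e c G a  input=a c e e $  — match a
step 10: stack=$ e e c G  input=c e e $  — expand G → epsilon
step 11: stack=$ e e c  input=c e e $  — match c
step 12: stack=$ e e  input=e e $  — match e
step 13: stack=$ e  input=e $  — match e
Accept reached after 13 steps.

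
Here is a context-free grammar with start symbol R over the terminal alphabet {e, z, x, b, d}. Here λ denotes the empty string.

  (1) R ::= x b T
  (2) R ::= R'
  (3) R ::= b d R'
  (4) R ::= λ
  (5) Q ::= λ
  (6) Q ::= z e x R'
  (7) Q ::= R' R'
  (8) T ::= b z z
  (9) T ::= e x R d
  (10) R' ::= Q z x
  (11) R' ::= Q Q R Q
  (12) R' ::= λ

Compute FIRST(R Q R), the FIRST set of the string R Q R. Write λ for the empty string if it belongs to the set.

FIRST(T): from T::=b z z we get {b}; from T::=e x R d we get {e}. So FIRST(T) = {b, e}.
FIRST(R): from R::=x b T we get {x}; from R::=R' we get {λ, b, x, z}; from R::=b d R' we get {b}; from R::=λ we get {λ}. So FIRST(R) = {λ, b, x, z}.
FIRST(Q): from Q::=λ we get {λ}; from Q::=z e x R' we get {z}; from Q::=R' R' we get {λ, b, x, z}. So FIRST(Q) = {λ, b, x, z}.
FIRST(R'): from R'::=Q z x we get {b, x, z}; from R'::=Q Q R Q we get {λ, b, x, z}; from R'::=λ we get {λ}. So FIRST(R') = {λ, b, x, z}.
FIRST(R Q R): take FIRST of each symbol in turn, carrying on past any symbol whose FIRST contains λ; result {λ, b, x, z}.

{λ, b, x, z}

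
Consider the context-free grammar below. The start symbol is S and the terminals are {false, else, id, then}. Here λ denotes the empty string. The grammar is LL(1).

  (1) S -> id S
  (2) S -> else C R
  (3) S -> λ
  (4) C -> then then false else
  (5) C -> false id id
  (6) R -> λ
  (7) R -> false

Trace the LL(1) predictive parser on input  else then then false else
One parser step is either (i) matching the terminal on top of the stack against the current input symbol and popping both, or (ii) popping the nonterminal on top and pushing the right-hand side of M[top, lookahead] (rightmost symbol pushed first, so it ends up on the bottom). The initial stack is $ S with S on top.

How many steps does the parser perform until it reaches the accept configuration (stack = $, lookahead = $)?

step 1: stack=$ S  input=else then then false else $  — expand S -> else C R
step 2: stack=$ R C else  input=else then then false else $  — match else
step 3: stack=$ R C  input=then then false else $  — expand C -> then then false else
step 4: stack=$ R else false then then  input=then then false else $  — match then
step 5: stack=$ R else false then  input=then false else $  — match then
step 6: stack=$ R else false  input=false else $  — match false
step 7: stack=$ R else  input=else $  — match else
step 8: stack=$ R  input=$  — expand R -> λ
Accept reached after 8 steps.

8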